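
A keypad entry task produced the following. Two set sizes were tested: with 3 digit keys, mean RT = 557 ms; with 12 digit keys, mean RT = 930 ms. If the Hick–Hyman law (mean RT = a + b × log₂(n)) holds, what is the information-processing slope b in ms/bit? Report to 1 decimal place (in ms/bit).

186.5 ms/bit

The slope on a log₂ axis is (930 − 557) / (3.5850 − 1.5850) = 186.500 ms/bit.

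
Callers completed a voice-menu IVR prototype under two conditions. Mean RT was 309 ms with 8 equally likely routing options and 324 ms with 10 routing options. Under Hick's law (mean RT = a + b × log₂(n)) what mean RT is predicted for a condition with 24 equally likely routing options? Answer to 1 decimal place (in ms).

Solve the two-equation system in a and b:
  b = (324 − 309) / (log₂ 10 − log₂ 8) = 15 / (3.3219 − 3) = 46.594 ms/bit
  a = 309 − 46.594 × 3 = 169.217 ms
Then RT(24) = 169.217 + 46.594 × log₂ 24 = 169.217 + 46.594 × 4.5850 ≈ 382.850 ms.

382.9 ms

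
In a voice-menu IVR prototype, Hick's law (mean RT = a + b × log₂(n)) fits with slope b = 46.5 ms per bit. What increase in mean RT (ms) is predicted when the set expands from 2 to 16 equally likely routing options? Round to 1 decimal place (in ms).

ΔRT = (a + b log₂ n₂) − (a + b log₂ n₁) = b·(log₂ n₂ − log₂ n₁).
log₂(16) − log₂(2) = log₂(16/2) = log₂(8) = 3.
ΔRT = 46.5 × 3.0000 = 139.500 ms.

139.5 ms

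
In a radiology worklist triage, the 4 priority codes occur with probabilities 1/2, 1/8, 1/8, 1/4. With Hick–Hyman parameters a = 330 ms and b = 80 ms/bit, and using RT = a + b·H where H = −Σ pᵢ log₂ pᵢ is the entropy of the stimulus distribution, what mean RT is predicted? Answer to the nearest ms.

470 ms

H = −Σ pᵢ log₂ pᵢ = 0.5·1 + 0.125·3 + 0.125·3 + 0.25·2 = 1.750 bits.
RT = 330 + 80 × 1.750 = 470.00 ms.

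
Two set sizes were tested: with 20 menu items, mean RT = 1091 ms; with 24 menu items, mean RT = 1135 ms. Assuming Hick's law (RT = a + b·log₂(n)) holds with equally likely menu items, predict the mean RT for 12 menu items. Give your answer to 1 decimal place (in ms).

967.7 ms

Fit slope and intercept:
  b = (1135 − 1091) / (log₂ 24 − log₂ 20) = 44 / (4.5850 − 4.3219) = 167.278 ms/bit
  a = 1091 − 167.278 × 4.3219 = 368.034 ms
Then RT(12) = 368.034 + 167.278 × log₂ 12 = 368.034 + 167.278 × 3.5850 ≈ 967.722 ms.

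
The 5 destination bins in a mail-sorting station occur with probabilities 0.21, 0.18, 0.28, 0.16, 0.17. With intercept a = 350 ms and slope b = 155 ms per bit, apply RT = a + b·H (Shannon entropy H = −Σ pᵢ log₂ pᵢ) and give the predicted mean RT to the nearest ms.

Entropy contributions −pᵢ log₂ pᵢ: 0.4728, 0.4453, 0.5142, 0.4230, 0.4346; sum H = 2.2900 bits.
RT = a + bH = 350 + 155·2.2900 = 704.94 ms.

705 ms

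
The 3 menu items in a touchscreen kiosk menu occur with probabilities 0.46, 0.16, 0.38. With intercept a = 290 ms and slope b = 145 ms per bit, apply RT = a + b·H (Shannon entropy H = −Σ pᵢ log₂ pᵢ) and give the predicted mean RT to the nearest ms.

Entropy contributions −pᵢ log₂ pᵢ: 0.5153, 0.4230, 0.5305; sum H = 1.4688 bits.
RT = a + bH = 290 + 145·1.4688 = 502.98 ms.

503 ms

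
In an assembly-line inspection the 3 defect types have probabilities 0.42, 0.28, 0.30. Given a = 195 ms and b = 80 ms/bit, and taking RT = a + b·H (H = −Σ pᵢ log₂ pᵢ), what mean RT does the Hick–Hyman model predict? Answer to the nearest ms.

Entropy contributions −pᵢ log₂ pᵢ: 0.5256, 0.5142, 0.5211; sum H = 1.5610 bits.
RT = a + bH = 195 + 80·1.5610 = 319.88 ms.

320 ms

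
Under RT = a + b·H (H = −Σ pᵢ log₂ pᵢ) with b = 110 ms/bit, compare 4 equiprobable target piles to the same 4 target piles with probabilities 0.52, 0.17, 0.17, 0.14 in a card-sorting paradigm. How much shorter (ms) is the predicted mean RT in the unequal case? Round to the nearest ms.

27 ms

The RT saving is b·ΔH. Equiprobable H₀ = log₂(4) = 2.0000 bits; with the given probabilities H = 1.7569 bits.
b·(H₀ − H) = 110 × (2.0000 − 1.7569) = 26.75 ms.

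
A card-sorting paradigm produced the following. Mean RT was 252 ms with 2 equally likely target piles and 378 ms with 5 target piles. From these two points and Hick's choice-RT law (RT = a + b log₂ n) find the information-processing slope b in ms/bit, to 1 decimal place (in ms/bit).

95.3 ms/bit

b = (RT₂ − RT₁)/(log₂ n₂ − log₂ n₁) = (378 − 252)/(2.3219 − 1) = 95.315 ms/bit.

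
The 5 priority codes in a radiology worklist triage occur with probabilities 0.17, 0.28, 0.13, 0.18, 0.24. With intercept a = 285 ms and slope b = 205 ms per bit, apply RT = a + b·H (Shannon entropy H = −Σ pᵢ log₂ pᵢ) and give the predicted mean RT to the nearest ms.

751 ms

H = 0.17·log₂(1/0.17) + 0.28·log₂(1/0.28) + 0.13·log₂(1/0.13) + 0.18·log₂(1/0.18) + 0.24·log₂(1/0.24) = 2.2709 bits.
RT = 285 + 205 × 2.2709 = 750.53 ms.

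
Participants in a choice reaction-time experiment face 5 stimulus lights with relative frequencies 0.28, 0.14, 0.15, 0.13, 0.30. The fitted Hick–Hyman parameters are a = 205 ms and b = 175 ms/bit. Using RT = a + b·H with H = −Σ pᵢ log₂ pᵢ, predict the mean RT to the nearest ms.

594 ms

Entropy contributions −pᵢ log₂ pᵢ: 0.5142, 0.3971, 0.4105, 0.3826, 0.5211; sum H = 2.2256 bits.
RT = a + bH = 205 + 175·2.2256 = 594.48 ms.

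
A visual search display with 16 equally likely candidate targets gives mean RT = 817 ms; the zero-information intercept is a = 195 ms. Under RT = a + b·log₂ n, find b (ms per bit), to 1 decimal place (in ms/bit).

b = (817 − 195) / log₂(16) = 622 / 4 = 155.500 ms/bit.

155.5 ms/bit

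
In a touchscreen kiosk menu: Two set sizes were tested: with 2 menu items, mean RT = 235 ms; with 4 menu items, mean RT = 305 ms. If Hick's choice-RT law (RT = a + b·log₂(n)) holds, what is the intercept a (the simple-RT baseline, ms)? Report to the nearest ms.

165 ms

b = (RT₂ − RT₁)/(log₂ n₂ − log₂ n₁) = (305 − 235)/(2 − 1) = 70 ms/bit.
a = RT₁ − b·log₂ n₁ = 235 − 70 × 1 = 165.000 ms.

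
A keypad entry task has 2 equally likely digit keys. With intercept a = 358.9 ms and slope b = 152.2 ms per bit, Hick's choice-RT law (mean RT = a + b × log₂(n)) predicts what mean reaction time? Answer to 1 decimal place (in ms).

log₂(2) = 1 bits, so RT = 358.9 + 152.2 × 1 ≈ 511.100 ms.

511.1 ms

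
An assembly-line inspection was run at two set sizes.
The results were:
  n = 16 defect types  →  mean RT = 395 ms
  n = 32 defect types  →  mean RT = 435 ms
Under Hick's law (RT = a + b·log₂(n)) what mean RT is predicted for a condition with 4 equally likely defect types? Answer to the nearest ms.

Solve the two-equation system in a and b:
  b = (435 − 395) / (log₂ 32 − log₂ 16) = 40 / (5 − 4) = 40 ms/bit
  a = 395 − 40 × 4 = 235 ms
Then RT(4) = 235 + 40 × log₂ 4 = 235 + 40 × 2 ≈ 315.000 ms.

315 ms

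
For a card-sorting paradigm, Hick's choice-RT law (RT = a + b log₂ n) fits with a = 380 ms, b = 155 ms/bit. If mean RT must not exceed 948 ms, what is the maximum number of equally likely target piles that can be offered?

Information budget: (948 − 380)/155 = 3.6645 bits, so n ≤ 2^3.6645 = 12.680 → at most 12.

12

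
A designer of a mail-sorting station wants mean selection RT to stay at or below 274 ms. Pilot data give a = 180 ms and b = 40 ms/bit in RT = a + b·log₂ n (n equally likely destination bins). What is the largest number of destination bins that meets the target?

5

Information budget: (274 − 180)/40 = 2.3500 bits, so n ≤ 2^2.3500 = 5.098 → at most 5.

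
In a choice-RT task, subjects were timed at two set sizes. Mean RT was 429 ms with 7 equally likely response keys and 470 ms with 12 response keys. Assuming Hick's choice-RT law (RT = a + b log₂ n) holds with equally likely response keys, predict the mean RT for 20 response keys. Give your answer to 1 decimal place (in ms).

Fit slope and intercept:
  b = (470 − 429) / (log₂ 12 − log₂ 7) = 41 / (3.5850 − 2.8074) = 52.726 ms/bit
  a = 429 − 52.726 × 2.8074 = 280.980 ms
Then RT(20) = 280.980 + 52.726 × log₂ 20 = 280.980 + 52.726 × 4.3219 ≈ 508.857 ms.

508.9 ms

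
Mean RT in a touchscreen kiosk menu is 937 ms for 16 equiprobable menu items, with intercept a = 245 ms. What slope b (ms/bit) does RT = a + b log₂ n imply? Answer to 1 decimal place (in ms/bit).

173.0 ms/bit

log₂(16) = 4 bits.
b = (RT − a)/log₂ n = (937 − 245) / 4 = 173.000 ms/bit.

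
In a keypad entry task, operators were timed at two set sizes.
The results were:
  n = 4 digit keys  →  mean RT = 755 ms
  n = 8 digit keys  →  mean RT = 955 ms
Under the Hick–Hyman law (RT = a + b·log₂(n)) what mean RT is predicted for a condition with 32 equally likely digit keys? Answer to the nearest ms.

Fit slope and intercept:
  b = (955 − 755) / (log₂ 8 − log₂ 4) = 200 / (3 − 2) = 200 ms/bit
  a = 755 − 200 × 2 = 355 ms
Then RT(32) = 355 + 200 × log₂ 32 = 355 + 200 × 5 ≈ 1355.000 ms.

1355 ms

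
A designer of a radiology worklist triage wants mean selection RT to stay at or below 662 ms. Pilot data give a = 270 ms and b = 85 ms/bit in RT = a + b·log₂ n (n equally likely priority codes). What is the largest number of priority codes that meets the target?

85·log₂ n ≤ 662 − 270 = 392, giving log₂ n ≤ 4.6118 and n ≤ 24.450. The largest whole number is 24.

24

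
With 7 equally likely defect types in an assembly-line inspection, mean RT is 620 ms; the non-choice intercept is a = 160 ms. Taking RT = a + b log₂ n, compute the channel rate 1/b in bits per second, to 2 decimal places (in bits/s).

6.10 bits/s

b = (620 − 160)/log₂ 7 = 460/2.8074 = 163.855 ms per bit = 0.16386 s/bit; the reciprocal is 6.103 bits/s.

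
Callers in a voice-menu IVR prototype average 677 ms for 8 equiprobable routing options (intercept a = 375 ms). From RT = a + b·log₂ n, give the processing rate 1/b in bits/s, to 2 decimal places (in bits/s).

9.93 bits/s

Choice component = 677 − 375 = 302 ms over log₂(8) = 3 bits.
b = 302 / 3 = 100.667 ms/bit, so 1/b = 9.934 bits/s.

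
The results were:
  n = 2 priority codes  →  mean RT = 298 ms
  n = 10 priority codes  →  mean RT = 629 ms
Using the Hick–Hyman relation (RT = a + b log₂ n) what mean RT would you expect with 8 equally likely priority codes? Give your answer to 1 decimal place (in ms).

583.1 ms

Solve the two-equation system in a and b:
  b = (629 − 298) / (log₂ 10 − log₂ 2) = 331 / (3.3219 − 1) = 142.554 ms/bit
  a = 298 − 142.554 × 1 = 155.446 ms
Then RT(8) = 155.446 + 142.554 × log₂ 8 = 155.446 + 142.554 × 3 ≈ 583.108 ms.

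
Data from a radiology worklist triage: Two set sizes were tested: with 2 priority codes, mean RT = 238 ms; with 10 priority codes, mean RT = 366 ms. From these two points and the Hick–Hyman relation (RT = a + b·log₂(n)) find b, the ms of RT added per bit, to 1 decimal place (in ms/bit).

b = (RT₂ − RT₁)/(log₂ n₂ − log₂ n₁) = (366 − 238)/(3.3219 − 1) = 55.127 ms/bit.

55.1 ms/bit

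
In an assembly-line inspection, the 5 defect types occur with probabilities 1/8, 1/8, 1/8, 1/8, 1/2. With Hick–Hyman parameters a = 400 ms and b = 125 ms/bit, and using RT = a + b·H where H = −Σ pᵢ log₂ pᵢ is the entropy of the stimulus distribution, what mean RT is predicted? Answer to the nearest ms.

Each term −pᵢ log₂ pᵢ: 0.125·3 + 0.125·3 + 0.125·3 + 0.125·3 + 0.5·1; summed, H = 2.000 bits.
Mean RT = a + bH = 400 + 125·2.000 = 650.00 ms.

650 ms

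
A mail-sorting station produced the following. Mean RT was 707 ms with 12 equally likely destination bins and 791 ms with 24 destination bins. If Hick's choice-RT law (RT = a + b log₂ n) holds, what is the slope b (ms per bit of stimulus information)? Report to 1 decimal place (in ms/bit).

Slope: b = (791 − 707) / (log₂ 24 − log₂ 12) = 84/1.0000 = 84.000 ms/bit.

84.0 ms/bit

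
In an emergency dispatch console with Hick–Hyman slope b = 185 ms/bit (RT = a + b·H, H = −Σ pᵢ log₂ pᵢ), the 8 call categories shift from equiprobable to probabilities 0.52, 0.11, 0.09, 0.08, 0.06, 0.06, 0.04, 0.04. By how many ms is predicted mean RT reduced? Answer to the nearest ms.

The RT saving is b·ΔH. Equiprobable H₀ = log₂(8) = 3.0000 bits; with the given probabilities H = 2.3036 bits.
b·(H₀ − H) = 185 × (3.0000 − 2.3036) = 128.83 ms.

129 ms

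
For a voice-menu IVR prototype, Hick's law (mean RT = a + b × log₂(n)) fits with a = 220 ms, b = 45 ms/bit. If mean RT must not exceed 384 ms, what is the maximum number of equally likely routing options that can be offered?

12

Information budget: (384 − 220)/45 = 3.6444 bits, so n ≤ 2^3.6444 = 12.505 → at most 12.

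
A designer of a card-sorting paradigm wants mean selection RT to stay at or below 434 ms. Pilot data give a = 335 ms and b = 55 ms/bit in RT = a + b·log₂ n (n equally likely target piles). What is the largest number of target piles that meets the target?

55·log₂ n ≤ 434 − 335 = 99, giving log₂ n ≤ 1.8000 and n ≤ 3.482. The largest whole number is 3.

3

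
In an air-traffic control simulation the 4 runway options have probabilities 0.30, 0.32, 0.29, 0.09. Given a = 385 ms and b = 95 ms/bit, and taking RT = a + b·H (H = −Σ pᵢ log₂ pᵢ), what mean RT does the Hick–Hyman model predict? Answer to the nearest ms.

H = 0.30·log₂(1/0.30) + 0.32·log₂(1/0.32) + 0.29·log₂(1/0.29) + 0.09·log₂(1/0.09) = 1.8777 bits.
RT = 385 + 95 × 1.8777 = 563.38 ms.

563 ms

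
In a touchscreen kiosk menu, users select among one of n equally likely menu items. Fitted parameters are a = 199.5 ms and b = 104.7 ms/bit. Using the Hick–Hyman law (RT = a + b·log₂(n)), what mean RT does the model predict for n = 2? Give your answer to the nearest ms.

log₂(2) = 1 bits, so RT = 199.5 + 104.7 × 1 ≈ 304.200 ms.

304 ms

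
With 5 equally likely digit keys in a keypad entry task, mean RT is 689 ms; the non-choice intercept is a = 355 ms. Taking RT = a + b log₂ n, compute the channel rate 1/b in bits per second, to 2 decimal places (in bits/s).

6.95 bits/s

b = (689 − 355)/log₂ 5 = 334/2.3219 = 143.846 ms per bit = 0.14385 s/bit; the reciprocal is 6.952 bits/s.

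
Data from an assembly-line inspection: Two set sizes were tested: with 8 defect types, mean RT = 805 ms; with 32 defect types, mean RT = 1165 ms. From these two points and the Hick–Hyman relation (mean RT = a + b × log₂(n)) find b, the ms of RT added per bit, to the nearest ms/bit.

180 ms/bit

b = (RT₂ − RT₁)/(log₂ n₂ − log₂ n₁) = (1165 − 805)/(5 − 3) = 180 ms/bit.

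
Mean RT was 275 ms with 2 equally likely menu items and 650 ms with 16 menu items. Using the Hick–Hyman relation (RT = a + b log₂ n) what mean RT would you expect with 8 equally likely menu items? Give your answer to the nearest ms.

525 ms

RT is linear in log₂ n, so two points fix the line:
  b = (650 − 275) / (log₂ 16 − log₂ 2) = 375 / (4 − 1) = 125 ms/bit
  a = 275 − 125 × 1 = 150 ms
Then RT(8) = 150 + 125 × log₂ 8 = 150 + 125 × 3 ≈ 525.000 ms.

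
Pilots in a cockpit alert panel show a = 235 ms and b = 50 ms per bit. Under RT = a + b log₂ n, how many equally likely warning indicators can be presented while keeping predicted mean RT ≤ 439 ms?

16

Set 235 + 50·log₂ n ≤ 439 → log₂ n ≤ (439 − 235)/50 = 4.0800.
So n ≤ 2^4.0800 = 16.912; the largest integer n is 16.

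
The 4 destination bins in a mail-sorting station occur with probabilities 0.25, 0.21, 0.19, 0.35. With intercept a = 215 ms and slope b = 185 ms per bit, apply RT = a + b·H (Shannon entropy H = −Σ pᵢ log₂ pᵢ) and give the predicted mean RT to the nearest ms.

H = 0.25·log₂(1/0.25) + 0.21·log₂(1/0.21) + 0.19·log₂(1/0.19) + 0.35·log₂(1/0.35) = 1.9582 bits.
RT = 215 + 185 × 1.9582 = 577.26 ms.

577 ms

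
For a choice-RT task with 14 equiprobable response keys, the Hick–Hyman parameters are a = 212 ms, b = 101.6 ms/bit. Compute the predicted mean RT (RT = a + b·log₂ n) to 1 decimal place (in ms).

log₂(14) = 3.8074 bits, so RT = 212 + 101.6 × 3.8074 ≈ 598.827 ms.

598.8 ms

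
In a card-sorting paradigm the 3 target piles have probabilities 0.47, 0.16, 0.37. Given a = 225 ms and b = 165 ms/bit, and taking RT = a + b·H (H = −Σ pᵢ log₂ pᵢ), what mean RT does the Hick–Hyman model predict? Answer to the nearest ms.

467 ms

Entropy contributions −pᵢ log₂ pᵢ: 0.5120, 0.4230, 0.5307; sum H = 1.4657 bits.
RT = a + bH = 225 + 165·1.4657 = 466.84 ms.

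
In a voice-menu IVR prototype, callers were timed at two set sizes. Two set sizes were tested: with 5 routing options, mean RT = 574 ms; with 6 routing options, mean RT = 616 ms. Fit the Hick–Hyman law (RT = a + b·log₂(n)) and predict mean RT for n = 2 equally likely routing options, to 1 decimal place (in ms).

362.9 ms

With log₂ n on the abscissa the relation is linear; from the two conditions:
  b = (616 − 574) / (log₂ 6 − log₂ 5) = 42 / (2.5850 − 2.3219) = 159.675 ms/bit
  a = 574 − 159.675 × 2.3219 = 203.246 ms
Then RT(2) = 203.246 + 159.675 × log₂ 2 = 203.246 + 159.675 × 1 ≈ 362.921 ms.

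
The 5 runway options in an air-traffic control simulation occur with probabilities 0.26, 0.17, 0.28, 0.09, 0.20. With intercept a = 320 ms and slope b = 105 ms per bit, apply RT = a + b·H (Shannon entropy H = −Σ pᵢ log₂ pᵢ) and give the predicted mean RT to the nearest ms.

554 ms

Entropy contributions −pᵢ log₂ pᵢ: 0.5053, 0.4346, 0.5142, 0.3127, 0.4644; sum H = 2.2311 bits.
RT = a + bH = 320 + 105·2.2311 = 554.27 ms.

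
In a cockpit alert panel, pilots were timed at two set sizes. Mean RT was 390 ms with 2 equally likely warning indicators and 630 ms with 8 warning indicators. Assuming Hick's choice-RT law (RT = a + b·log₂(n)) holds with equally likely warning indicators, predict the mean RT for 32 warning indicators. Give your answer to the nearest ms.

RT is linear in log₂ n, so two points fix the line:
  b = (630 − 390) / (log₂ 8 − log₂ 2) = 240 / (3 − 1) = 120 ms/bit
  a = 390 − 120 × 1 = 270 ms
Then RT(32) = 270 + 120 × log₂ 32 = 270 + 120 × 5 ≈ 870.000 ms.

870 ms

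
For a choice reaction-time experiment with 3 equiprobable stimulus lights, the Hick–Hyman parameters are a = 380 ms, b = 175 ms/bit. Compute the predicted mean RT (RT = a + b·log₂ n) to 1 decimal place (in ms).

657.4 ms

log₂(3) = 1.5850 bits, so RT = 380 + 175 × 1.5850 ≈ 657.368 ms.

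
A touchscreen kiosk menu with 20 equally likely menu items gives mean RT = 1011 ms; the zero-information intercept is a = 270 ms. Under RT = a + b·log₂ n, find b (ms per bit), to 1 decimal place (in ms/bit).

171.5 ms/bit

20 alternatives carry log₂ 20 = 4.3219 bits; the choice cost is 1011 − 270 = 741 ms, so b = 741/4.3219 = 171.451 ms/bit.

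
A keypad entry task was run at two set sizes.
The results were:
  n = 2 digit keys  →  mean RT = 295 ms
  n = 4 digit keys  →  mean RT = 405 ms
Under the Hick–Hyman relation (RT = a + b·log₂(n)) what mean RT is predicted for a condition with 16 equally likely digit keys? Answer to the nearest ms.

Fit slope and intercept:
  b = (405 − 295) / (log₂ 4 − log₂ 2) = 110 / (2 − 1) = 110 ms/bit
  a = 295 − 110 × 1 = 185 ms
Then RT(16) = 185 + 110 × log₂ 16 = 185 + 110 × 4 ≈ 625.000 ms.

625 ms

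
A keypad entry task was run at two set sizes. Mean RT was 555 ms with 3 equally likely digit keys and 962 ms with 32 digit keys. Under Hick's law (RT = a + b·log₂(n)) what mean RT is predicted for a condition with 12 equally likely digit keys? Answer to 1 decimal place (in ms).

793.4 ms

Fit slope and intercept:
  b = (962 − 555) / (log₂ 32 − log₂ 3) = 407 / (5 − 1.5850) = 119.179 ms/bit
  a = 555 − 119.179 × 1.5850 = 366.106 ms
Then RT(12) = 366.106 + 119.179 × log₂ 12 = 366.106 + 119.179 × 3.5850 ≈ 793.358 ms.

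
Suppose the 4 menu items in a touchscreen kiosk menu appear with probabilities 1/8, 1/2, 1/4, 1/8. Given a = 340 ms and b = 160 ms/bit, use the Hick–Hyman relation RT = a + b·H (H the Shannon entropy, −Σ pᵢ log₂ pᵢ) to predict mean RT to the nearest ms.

620 ms

Each term −pᵢ log₂ pᵢ: 0.125·3 + 0.5·1 + 0.25·2 + 0.125·3; summed, H = 1.750 bits.
Mean RT = a + bH = 340 + 160·1.750 = 620.00 ms.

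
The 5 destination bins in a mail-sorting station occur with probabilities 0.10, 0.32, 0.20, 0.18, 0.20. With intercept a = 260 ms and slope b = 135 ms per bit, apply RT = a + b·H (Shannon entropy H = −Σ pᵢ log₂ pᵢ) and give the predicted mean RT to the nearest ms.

561 ms

H = 0.10·log₂(1/0.10) + 0.32·log₂(1/0.32) + 0.20·log₂(1/0.20) + 0.18·log₂(1/0.18) + 0.20·log₂(1/0.20) = 2.2323 bits.
RT = 260 + 135 × 2.2323 = 561.36 ms.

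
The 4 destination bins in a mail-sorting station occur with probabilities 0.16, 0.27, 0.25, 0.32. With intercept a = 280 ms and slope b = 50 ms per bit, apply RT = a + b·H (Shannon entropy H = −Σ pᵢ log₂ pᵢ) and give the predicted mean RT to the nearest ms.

378 ms

H = 0.16·log₂(1/0.16) + 0.27·log₂(1/0.27) + 0.25·log₂(1/0.25) + 0.32·log₂(1/0.32) = 1.9591 bits.
RT = 280 + 50 × 1.9591 = 377.95 ms.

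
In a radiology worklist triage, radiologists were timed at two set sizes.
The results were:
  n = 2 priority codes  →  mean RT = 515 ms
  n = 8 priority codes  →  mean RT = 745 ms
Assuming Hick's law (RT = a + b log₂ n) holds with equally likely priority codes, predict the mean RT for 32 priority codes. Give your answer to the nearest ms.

975 ms

With log₂ n on the abscissa the relation is linear; from the two conditions:
  b = (745 − 515) / (log₂ 8 − log₂ 2) = 230 / (3 − 1) = 115 ms/bit
  a = 515 − 115 × 1 = 400 ms
Then RT(32) = 400 + 115 × log₂ 32 = 400 + 115 × 5 ≈ 975.000 ms.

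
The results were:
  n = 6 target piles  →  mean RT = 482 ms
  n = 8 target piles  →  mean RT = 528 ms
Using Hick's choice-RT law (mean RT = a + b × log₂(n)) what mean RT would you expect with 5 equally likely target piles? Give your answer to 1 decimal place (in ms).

452.8 ms

With log₂ n on the abscissa the relation is linear; from the two conditions:
  b = (528 − 482) / (log₂ 8 − log₂ 6) = 46 / (3 − 2.5850) = 110.833 ms/bit
  a = 482 − 110.833 × 2.5850 = 195.500 ms
Then RT(5) = 195.500 + 110.833 × log₂ 5 = 195.500 + 110.833 × 2.3219 ≈ 452.847 ms.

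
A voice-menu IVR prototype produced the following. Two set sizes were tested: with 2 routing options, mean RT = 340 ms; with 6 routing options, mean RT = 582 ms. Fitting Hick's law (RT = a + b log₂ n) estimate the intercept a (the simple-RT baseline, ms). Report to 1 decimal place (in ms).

The slope on a log₂ axis is (582 − 340) / (2.5850 − 1) = 152.685 ms/bit.
Intercept: a = 340 − 152.685·log₂(2) = 187.315 ms.

187.3 ms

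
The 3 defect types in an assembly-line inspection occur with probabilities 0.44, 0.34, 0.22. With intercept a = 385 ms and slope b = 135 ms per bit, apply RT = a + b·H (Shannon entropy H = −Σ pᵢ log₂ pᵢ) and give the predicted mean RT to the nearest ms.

592 ms

H = 0.44·log₂(1/0.44) + 0.34·log₂(1/0.34) + 0.22·log₂(1/0.22) = 1.5309 bits.
RT = 385 + 135 × 1.5309 = 591.67 ms.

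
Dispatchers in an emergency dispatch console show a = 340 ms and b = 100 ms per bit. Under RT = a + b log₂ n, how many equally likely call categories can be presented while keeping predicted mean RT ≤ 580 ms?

Information budget: (580 − 340)/100 = 2.4000 bits, so n ≤ 2^2.4000 = 5.278 → at most 5.

5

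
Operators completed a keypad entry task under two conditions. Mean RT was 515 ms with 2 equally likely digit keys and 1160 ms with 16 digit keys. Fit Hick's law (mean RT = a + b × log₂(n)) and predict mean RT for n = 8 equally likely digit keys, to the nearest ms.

RT is linear in log₂ n, so two points fix the line:
  b = (1160 − 515) / (log₂ 16 − log₂ 2) = 645 / (4 − 1) = 215 ms/bit
  a = 515 − 215 × 1 = 300 ms
Then RT(8) = 300 + 215 × log₂ 8 = 300 + 215 × 3 ≈ 945.000 ms.

945 ms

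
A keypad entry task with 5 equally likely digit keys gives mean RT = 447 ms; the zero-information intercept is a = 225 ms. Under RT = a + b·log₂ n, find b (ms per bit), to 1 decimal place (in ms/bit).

b = (447 − 225) / log₂(5) = 222 / 2.3219 = 95.610 ms/bit.

95.6 ms/bit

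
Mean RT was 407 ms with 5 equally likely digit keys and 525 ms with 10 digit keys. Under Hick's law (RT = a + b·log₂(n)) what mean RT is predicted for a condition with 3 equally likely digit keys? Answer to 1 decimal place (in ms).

With log₂ n on the abscissa the relation is linear; from the two conditions:
  b = (525 − 407) / (log₂ 10 − log₂ 5) = 118 / (3.3219 − 2.3219) = 118.000 ms/bit
  a = 407 − 118.000 × 2.3219 = 133.012 ms
Then RT(3) = 133.012 + 118.000 × log₂ 3 = 133.012 + 118.000 × 1.5850 ≈ 320.038 ms.

320.0 ms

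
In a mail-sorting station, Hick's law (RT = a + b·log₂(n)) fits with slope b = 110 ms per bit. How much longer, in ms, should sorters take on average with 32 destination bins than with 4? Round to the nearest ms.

330 ms

The intercept a cancels: ΔRT = b·(log₂ n₂ − log₂ n₁) = b·log₂(n₂/n₁).
log₂(32) − log₂(4) = log₂(32/4) = log₂(8) = 3.
ΔRT = 110 × 3.0000 = 330.000 ms.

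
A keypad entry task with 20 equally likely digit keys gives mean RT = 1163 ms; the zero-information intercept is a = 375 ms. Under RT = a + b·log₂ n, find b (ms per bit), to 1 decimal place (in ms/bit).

log₂(20) = 4.3219 bits.
b = (RT − a)/log₂ n = (1163 − 375) / 4.3219 = 182.326 ms/bit.

182.3 ms/bit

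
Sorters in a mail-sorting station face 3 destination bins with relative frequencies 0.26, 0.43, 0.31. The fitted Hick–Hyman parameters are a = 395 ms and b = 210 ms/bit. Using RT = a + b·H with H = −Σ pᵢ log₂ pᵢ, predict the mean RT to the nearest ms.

Entropy contributions −pᵢ log₂ pᵢ: 0.5053, 0.5236, 0.5238; sum H = 1.5526 bits.
RT = a + bH = 395 + 210·1.5526 = 721.06 ms.

721 ms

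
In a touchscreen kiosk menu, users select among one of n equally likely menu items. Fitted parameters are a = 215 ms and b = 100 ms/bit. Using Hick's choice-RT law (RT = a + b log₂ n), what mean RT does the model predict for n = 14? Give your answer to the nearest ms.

log₂(14) = 3.8074 bits, so RT = 215 + 100 × 3.8074 ≈ 595.735 ms.

596 ms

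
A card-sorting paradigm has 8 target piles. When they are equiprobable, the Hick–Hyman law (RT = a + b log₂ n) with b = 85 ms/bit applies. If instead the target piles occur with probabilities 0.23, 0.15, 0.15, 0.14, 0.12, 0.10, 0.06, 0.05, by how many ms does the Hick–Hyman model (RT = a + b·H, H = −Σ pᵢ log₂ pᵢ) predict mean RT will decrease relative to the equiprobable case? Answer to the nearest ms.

The RT saving is b·ΔH. Equiprobable H₀ = log₂(8) = 3.0000 bits; with the given probabilities H = 2.8648 bits.
b·(H₀ − H) = 85 × (3.0000 − 2.8648) = 11.50 ms.

11 ms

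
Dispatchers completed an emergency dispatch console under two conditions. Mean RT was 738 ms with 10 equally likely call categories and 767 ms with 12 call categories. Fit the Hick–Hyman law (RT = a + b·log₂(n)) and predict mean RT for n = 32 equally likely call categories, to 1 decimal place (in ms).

With log₂ n on the abscissa the relation is linear; from the two conditions:
  b = (767 − 738) / (log₂ 12 − log₂ 10) = 29 / (3.5850 − 3.3219) = 110.252 ms/bit
  a = 738 − 110.252 × 3.3219 = 371.752 ms
Then RT(32) = 371.752 + 110.252 × log₂ 32 = 371.752 + 110.252 × 5 ≈ 923.010 ms.

923.0 ms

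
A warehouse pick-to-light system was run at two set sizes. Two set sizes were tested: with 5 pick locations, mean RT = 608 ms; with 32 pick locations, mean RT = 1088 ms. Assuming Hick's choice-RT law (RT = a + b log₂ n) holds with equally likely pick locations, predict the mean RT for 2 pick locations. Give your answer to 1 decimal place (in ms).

Fit slope and intercept:
  b = (1088 − 608) / (log₂ 32 − log₂ 5) = 480 / (5 − 2.3219) = 179.233 ms/bit
  a = 608 − 179.233 × 2.3219 = 191.833 ms
Then RT(2) = 191.833 + 179.233 × log₂ 2 = 191.833 + 179.233 × 1 ≈ 371.066 ms.

371.1 ms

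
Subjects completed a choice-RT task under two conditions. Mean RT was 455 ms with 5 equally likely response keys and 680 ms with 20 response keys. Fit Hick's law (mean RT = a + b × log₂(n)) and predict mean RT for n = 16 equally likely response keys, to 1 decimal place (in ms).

RT is linear in log₂ n, so two points fix the line:
  b = (680 − 455) / (log₂ 20 − log₂ 5) = 225 / (4.3219 − 2.3219) = 112.500 ms/bit
  a = 455 − 112.500 × 2.3219 = 193.783 ms
Then RT(16) = 193.783 + 112.500 × log₂ 16 = 193.783 + 112.500 × 4 ≈ 643.783 ms.

643.8 ms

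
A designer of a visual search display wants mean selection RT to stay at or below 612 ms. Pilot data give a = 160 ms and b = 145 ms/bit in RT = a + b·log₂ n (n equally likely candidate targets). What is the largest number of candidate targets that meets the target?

8

Set 160 + 145·log₂ n ≤ 612 → log₂ n ≤ (612 − 160)/145 = 3.1172.
So n ≤ 2^3.1172 = 8.677; the largest integer n is 8.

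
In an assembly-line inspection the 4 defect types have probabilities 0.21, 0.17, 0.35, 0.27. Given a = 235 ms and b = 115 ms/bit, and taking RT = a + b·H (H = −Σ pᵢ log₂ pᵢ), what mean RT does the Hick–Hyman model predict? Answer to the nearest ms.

Entropy contributions −pᵢ log₂ pᵢ: 0.4728, 0.4346, 0.5301, 0.5100; sum H = 1.9475 bits.
RT = a + bH = 235 + 115·1.9475 = 458.97 ms.

459 ms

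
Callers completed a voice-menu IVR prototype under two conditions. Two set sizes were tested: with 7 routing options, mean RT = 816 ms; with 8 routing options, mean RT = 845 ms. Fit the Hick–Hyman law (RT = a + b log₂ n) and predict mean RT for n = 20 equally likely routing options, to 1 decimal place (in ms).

Fit slope and intercept:
  b = (845 − 816) / (log₂ 8 − log₂ 7) = 29 / (3 − 2.8074) = 150.536 ms/bit
  a = 816 − 150.536 × 2.8074 = 393.392 ms
Then RT(20) = 393.392 + 150.536 × log₂ 20 = 393.392 + 150.536 × 4.3219 ≈ 1043.998 ms.

1044.0 ms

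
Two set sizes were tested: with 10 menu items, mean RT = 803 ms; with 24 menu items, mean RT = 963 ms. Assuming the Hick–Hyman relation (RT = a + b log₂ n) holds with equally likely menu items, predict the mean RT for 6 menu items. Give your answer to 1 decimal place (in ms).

RT is linear in log₂ n, so two points fix the line:
  b = (963 − 803) / (log₂ 24 − log₂ 10) = 160 / (4.5850 − 3.3219) = 126.679 ms/bit
  a = 803 − 126.679 × 3.3219 = 382.181 ms
Then RT(6) = 382.181 + 126.679 × log₂ 6 = 382.181 + 126.679 × 2.5850 ≈ 709.642 ms.

709.6 ms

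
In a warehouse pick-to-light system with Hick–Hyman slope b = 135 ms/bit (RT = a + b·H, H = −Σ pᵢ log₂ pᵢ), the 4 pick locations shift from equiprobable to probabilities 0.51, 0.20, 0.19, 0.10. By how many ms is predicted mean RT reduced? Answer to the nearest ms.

34 ms

Equiprobable entropy H₀ = log₂ 4 = 2.0000 bits.
Skewed entropy H = −Σ pᵢ log₂ pᵢ = 1.7472 bits.
ΔRT = b·(H₀ − H) = 135 × 0.2528 = 34.12 ms.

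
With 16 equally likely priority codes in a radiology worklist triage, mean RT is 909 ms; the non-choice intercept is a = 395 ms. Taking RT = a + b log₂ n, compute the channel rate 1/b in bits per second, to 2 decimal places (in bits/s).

7.78 bits/s

b = (909 − 395)/log₂ 16 = 514/4 = 128.500 ms per bit = 0.12850 s/bit; the reciprocal is 7.782 bits/s.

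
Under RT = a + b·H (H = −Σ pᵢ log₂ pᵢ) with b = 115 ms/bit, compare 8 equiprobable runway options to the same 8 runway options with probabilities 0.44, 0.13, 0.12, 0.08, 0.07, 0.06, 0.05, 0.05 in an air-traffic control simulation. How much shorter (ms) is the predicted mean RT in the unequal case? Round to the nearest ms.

Equiprobable entropy H₀ = log₂ 8 = 3.0000 bits.
Skewed entropy H = −Σ pᵢ log₂ pᵢ = 2.5066 bits.
ΔRT = b·(H₀ − H) = 115 × 0.4934 = 56.74 ms.

57 ms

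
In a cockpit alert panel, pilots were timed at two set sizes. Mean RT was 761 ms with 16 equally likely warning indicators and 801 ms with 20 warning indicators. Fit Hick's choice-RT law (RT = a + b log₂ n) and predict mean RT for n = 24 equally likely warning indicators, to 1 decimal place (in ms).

833.7 ms

With log₂ n on the abscissa the relation is linear; from the two conditions:
  b = (801 − 761) / (log₂ 20 − log₂ 16) = 40 / (4.3219 − 4) = 124.251 ms/bit
  a = 761 − 124.251 × 4 = 263.995 ms
Then RT(24) = 263.995 + 124.251 × log₂ 24 = 263.995 + 124.251 × 4.5850 ≈ 833.682 ms.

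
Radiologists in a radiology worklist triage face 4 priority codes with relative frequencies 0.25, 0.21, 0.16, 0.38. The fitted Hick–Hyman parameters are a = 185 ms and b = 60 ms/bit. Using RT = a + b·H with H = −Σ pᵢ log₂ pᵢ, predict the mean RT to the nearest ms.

301 ms

Entropy contributions −pᵢ log₂ pᵢ: 0.5000, 0.4728, 0.4230, 0.5305; sum H = 1.9263 bits.
RT = a + bH = 185 + 60·1.9263 = 300.58 ms.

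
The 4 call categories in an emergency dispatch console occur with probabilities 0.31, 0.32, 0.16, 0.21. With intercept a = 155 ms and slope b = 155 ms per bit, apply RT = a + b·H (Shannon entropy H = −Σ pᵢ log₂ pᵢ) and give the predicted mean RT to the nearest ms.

457 ms

Entropy contributions −pᵢ log₂ pᵢ: 0.5238, 0.5260, 0.4230, 0.4728; sum H = 1.9457 bits.
RT = a + bH = 155 + 155·1.9457 = 456.58 ms.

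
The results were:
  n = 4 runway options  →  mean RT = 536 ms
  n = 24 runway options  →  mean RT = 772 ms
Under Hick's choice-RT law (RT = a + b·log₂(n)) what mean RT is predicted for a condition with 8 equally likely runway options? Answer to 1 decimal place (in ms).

Fit slope and intercept:
  b = (772 − 536) / (log₂ 24 − log₂ 4) = 236 / (4.5850 − 2) = 91.297 ms/bit
  a = 536 − 91.297 × 2 = 353.405 ms
Then RT(8) = 353.405 + 91.297 × log₂ 8 = 353.405 + 91.297 × 3 ≈ 627.297 ms.

627.3 ms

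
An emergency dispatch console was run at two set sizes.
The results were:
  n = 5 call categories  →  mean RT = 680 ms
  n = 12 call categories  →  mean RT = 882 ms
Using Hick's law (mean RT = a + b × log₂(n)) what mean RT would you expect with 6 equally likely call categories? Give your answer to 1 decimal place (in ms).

RT is linear in log₂ n, so two points fix the line:
  b = (882 − 680) / (log₂ 12 − log₂ 5) = 202 / (3.5850 − 2.3219) = 159.932 ms/bit
  a = 680 − 159.932 × 2.3219 = 308.649 ms
Then RT(6) = 308.649 + 159.932 × log₂ 6 = 308.649 + 159.932 × 2.5850 ≈ 722.068 ms.

722.1 ms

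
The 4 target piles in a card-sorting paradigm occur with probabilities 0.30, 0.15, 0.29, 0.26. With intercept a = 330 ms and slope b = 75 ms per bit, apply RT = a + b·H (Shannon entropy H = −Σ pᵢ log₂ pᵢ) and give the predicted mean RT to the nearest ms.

477 ms

H = 0.30·log₂(1/0.30) + 0.15·log₂(1/0.15) + 0.29·log₂(1/0.29) + 0.26·log₂(1/0.26) = 1.9548 bits.
RT = 330 + 75 × 1.9548 = 476.61 ms.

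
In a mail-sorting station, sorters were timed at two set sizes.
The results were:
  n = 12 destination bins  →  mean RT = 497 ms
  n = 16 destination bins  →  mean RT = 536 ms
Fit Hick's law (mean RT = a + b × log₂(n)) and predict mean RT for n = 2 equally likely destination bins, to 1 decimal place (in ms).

Solve the two-equation system in a and b:
  b = (536 − 497) / (log₂ 16 − log₂ 12) = 39 / (4 − 3.5850) = 93.967 ms/bit
  a = 497 − 93.967 × 3.5850 = 160.130 ms
Then RT(2) = 160.130 + 93.967 × log₂ 2 = 160.130 + 93.967 × 1 ≈ 254.098 ms.

254.1 ms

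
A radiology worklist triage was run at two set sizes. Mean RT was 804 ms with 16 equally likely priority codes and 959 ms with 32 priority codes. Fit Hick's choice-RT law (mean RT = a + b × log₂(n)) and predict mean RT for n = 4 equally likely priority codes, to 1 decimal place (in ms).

RT is linear in log₂ n, so two points fix the line:
  b = (959 − 804) / (log₂ 32 − log₂ 16) = 155 / (5 − 4) = 155.000 ms/bit
  a = 804 − 155.000 × 4 = 184.000 ms
Then RT(4) = 184.000 + 155.000 × log₂ 4 = 184.000 + 155.000 × 2 ≈ 494.000 ms.

494.0 ms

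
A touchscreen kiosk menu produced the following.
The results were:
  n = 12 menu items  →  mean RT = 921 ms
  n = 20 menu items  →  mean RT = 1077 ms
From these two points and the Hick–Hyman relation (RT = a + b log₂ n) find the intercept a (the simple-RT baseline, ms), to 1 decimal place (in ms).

b = (RT₂ − RT₁)/(log₂ n₂ − log₂ n₁) = (1077 − 921)/(4.3219 − 3.5850) = 211.679 ms/bit.
Intercept: a = 921 − 211.679·log₂(12) = 162.139 ms.

162.1 ms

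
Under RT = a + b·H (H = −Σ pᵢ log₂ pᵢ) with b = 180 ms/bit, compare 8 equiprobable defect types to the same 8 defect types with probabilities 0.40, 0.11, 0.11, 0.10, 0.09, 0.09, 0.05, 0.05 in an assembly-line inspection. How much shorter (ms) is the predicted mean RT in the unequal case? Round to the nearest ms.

69 ms

The RT saving is b·ΔH. Equiprobable H₀ = log₂(8) = 3.0000 bits; with the given probabilities H = 2.6190 bits.
b·(H₀ − H) = 180 × (3.0000 − 2.6190) = 68.57 ms.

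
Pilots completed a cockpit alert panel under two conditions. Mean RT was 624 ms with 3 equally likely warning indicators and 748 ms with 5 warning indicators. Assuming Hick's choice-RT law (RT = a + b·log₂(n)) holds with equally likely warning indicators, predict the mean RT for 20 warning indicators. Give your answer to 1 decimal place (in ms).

1084.5 ms

RT is linear in log₂ n, so two points fix the line:
  b = (748 − 624) / (log₂ 5 − log₂ 3) = 124 / (2.3219 − 1.5850) = 168.258 ms/bit
  a = 624 − 168.258 × 1.5850 = 357.318 ms
Then RT(20) = 357.318 + 168.258 × log₂ 20 = 357.318 + 168.258 × 4.3219 ≈ 1084.515 ms.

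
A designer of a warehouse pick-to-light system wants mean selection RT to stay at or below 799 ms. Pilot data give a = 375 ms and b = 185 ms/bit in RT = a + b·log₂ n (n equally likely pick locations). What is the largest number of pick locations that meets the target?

Information budget: (799 − 375)/185 = 2.2919 bits, so n ≤ 2^2.2919 = 4.897 → at most 4.

4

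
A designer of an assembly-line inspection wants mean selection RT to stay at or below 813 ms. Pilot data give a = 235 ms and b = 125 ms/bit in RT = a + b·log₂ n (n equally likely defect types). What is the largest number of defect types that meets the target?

125·log₂ n ≤ 813 − 235 = 578, giving log₂ n ≤ 4.6240 and n ≤ 24.658. The largest whole number is 24.

24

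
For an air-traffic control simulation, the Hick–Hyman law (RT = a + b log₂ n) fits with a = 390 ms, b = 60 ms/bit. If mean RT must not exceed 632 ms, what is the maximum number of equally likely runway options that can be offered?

Set 390 + 60·log₂ n ≤ 632 → log₂ n ≤ (632 − 390)/60 = 4.0333.
So n ≤ 2^4.0333 = 16.374; the largest integer n is 16.

16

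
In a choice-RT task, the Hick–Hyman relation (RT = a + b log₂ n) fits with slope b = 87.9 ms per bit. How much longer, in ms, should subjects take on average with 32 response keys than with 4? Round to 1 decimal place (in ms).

ΔRT = (a + b log₂ n₂) − (a + b log₂ n₁) = b·(log₂ n₂ − log₂ n₁).
log₂(32) − log₂(4) = log₂(32/4) = log₂(8) = 3.
ΔRT = 87.9 × 3.0000 = 263.700 ms.

263.7 ms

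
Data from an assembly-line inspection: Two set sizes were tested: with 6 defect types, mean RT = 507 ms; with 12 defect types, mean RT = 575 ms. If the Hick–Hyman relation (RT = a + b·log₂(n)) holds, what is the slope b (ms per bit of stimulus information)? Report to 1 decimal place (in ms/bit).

Slope: b = (575 − 507) / (log₂ 12 − log₂ 6) = 68/1.0000 = 68.000 ms/bit.

68.0 ms/bit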